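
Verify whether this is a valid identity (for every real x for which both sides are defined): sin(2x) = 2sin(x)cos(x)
Yes, this is an identity.

Claim: sin(2x) = 2sin(x)cos(x).
Reasoning: Put y = x in the addition formula sin(x+y) = sin(x)cos(y) + cos(x)sin(y): sin(2x) = sin(x)cos(x) + cos(x)sin(x) = 2sin(x)cos(x).
So the two sides agree for every real x for which both sides are defined.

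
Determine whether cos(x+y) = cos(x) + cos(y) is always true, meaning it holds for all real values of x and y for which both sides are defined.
Claim: cos(x+y) = cos(x) + cos(y).
Test a specific point where both sides are defined: x = π/4, y = 2π/3.
LHS = cos(x+y) ≈ -0.9659
RHS = cos(x) + cos(y) ≈ 0.2071
Since -0.9659 ≠ 0.2071, the equation fails at this point, so it cannot hold for all real values of x and y for which both sides are defined.
The correct expansion is cos(x+y) = cos(x)cos(y) - sin(x)sin(y); cosine is not additive.

Conclusion: No, this is NOT an identity.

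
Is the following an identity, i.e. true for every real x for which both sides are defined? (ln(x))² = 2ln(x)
Claim: (ln(x))² = 2ln(x).
Test a specific point where both sides are defined: x = 5.
LHS = (ln(x))² ≈ 2.5903
RHS = 2ln(x) ≈ 3.2189
Since 2.5903 ≠ 3.2189, the equation fails at this point, so it cannot hold for every real x for which both sides are defined.
2ln(x) equals ln(x²), which is not the same as (ln x)².

Conclusion: No, this is NOT an identity.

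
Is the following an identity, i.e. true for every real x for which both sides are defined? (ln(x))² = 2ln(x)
No, this is NOT an identity.

Claim: (ln(x))² = 2ln(x).
Test a specific point where both sides are defined: x = 3/2.
LHS = (ln(x))² ≈ 0.1644
RHS = 2ln(x) ≈ 0.8109
Since 0.1644 ≠ 0.8109, the equation fails at this point, so it cannot hold for every real x for which both sides are defined.
2ln(x) equals ln(x²), which is not the same as (ln x)².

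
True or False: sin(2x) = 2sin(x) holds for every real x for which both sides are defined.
Claim: sin(2x) = 2sin(x).
Test a specific point where both sides are defined: x = π/3.
LHS = sin(2x) ≈ 0.8660
RHS = 2sin(x) ≈ 1.7321
Since 0.8660 ≠ 1.7321, the equation fails at this point, so it cannot hold for every real x for which both sides are defined.
The correct double-angle formula is sin(2x) = 2sin(x)cos(x).

Conclusion: False.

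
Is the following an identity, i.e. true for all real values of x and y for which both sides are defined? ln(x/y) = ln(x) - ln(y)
Claim: ln(x/y) = ln(x) - ln(y).
Reasoning: Both sides are simultaneously defined only when x, y > 0. Write x = e^p, y = e^q. Then x/y = e^(p-q), so ln(x/y) = p - q = ln(x) - ln(y).
So the two sides agree for all real values of x and y for which both sides are defined.

Conclusion: Yes, this is an identity.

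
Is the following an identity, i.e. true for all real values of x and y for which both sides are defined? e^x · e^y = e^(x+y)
Claim: e^x · e^y = e^(x+y).
Reasoning: This is the law of exponents for a common base: multiplying powers adds exponents. E.g. from the series, (Σ x^j/j!)(Σ y^k/k!) = Σ_m (Σ_{j+k=m} x^j y^k/(j!k!)) = Σ_m (x+y)^m/m! by the binomial theorem.
So the two sides agree for all real values of x and y for which both sides are defined.

Conclusion: Yes, this is an identity.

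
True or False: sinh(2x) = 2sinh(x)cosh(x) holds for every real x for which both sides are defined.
True.

Claim: sinh(2x) = 2sinh(x)cosh(x).
Reasoning: 2sinh(x)cosh(x) = 2 · (e^x - e^-x)/2 · (e^x + e^-x)/2 = (e^(2x) - e^(-2x))/2 = sinh(2x).
So the two sides agree for every real x for which both sides are defined.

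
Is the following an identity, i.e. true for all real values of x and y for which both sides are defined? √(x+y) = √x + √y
Claim: √(x+y) = √x + √y.
Test a specific point where both sides are defined: x = 4, y = 1.
LHS = √(x+y) ≈ 2.2361
RHS = √x + √y ≈ 3.0000
Since 2.2361 ≠ 3.0000, the equation fails at this point, so it cannot hold for all real values of x and y for which both sides are defined.
Squaring the right side gives x + 2√(xy) + y, not x + y.

Conclusion: No, this is NOT an identity.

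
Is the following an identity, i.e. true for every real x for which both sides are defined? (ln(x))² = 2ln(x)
No, this is NOT an identity.

Claim: (ln(x))² = 2ln(x).
Test a specific point where both sides are defined: x = 2.
LHS = (ln(x))² ≈ 0.4805
RHS = 2ln(x) ≈ 1.3863
Since 0.4805 ≠ 1.3863, the equation fails at this point, so it cannot hold for every real x for which both sides are defined.
2ln(x) equals ln(x²), which is not the same as (ln x)².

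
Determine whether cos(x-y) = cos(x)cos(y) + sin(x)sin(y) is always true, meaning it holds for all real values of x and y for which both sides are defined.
Yes, this is an identity.

Claim: cos(x-y) = cos(x)cos(y) + sin(x)sin(y).
Reasoning: Replace y by -y in cos(x+y) = cos(x)cos(y) - sin(x)sin(y) and use cos(-y) = cos(y), sin(-y) = -sin(y): cos(x-y) = cos(x)cos(y) + sin(x)sin(y).
So the two sides agree for all real values of x and y for which both sides are defined.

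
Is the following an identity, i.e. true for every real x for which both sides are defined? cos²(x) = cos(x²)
No, this is NOT an identity.

Claim: cos²(x) = cos(x²).
Test a specific point where both sides are defined: x = -π/4.
LHS = cos²(x) ≈ 0.5000
RHS = cos(x²) ≈ 0.8157
Since 0.5000 ≠ 0.8157, the equation fails at this point, so it cannot hold for every real x for which both sides are defined.
cos²(x) means (cos x)², squaring the output; cos(x²) squares the input. These are different functions.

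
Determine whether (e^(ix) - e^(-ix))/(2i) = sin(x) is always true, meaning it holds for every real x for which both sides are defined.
Yes, this is an identity.

Claim: (e^(ix) - e^(-ix))/(2i) = sin(x).
Reasoning: By Euler's formula e^(ix) = cos(x) + i·sin(x) and e^(-ix) = cos(x) - i·sin(x). Subtracting cancels the cosine terms: e^(ix) - e^(-ix) = 2i·sin(x); divide by 2i.
So the two sides agree for every real x for which both sides are defined.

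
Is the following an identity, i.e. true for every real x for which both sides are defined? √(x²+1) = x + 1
No, this is NOT an identity.

Claim: √(x²+1) = x + 1.
Test a specific point where both sides are defined: x = 4.
LHS = √(x²+1) ≈ 4.1231
RHS = x + 1 ≈ 5.0000
Since 4.1231 ≠ 5.0000, the equation fails at this point, so it cannot hold for every real x for which both sides are defined.
(x+1)² = x² + 2x + 1 ≠ x² + 1 unless x = 0.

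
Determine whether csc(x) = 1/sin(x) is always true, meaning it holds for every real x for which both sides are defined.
Claim: csc(x) = 1/sin(x).
Reasoning: csc(x) is by definition the reciprocal of sin(x), wherever sin(x) ≠ 0.
So the two sides agree for every real x for which both sides are defined.

Conclusion: Yes, this is an identity.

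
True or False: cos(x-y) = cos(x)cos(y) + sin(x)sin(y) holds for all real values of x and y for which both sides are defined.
True.

Claim: cos(x-y) = cos(x)cos(y) + sin(x)sin(y).
Reasoning: Replace y by -y in cos(x+y) = cos(x)cos(y) - sin(x)sin(y) and use cos(-y) = cos(y), sin(-y) = -sin(y): cos(x-y) = cos(x)cos(y) + sin(x)sin(y).
So the two sides agree for all real values of x and y for which both sides are defined.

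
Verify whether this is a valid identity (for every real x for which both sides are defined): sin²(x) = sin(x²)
No, this is NOT an identity.

Claim: sin²(x) = sin(x²).
Test a specific point where both sides are defined: x = 2π/3.
LHS = sin²(x) ≈ 0.7500
RHS = sin(x²) ≈ -0.9474
Since 0.7500 ≠ -0.9474, the equation fails at this point, so it cannot hold for every real x for which both sides are defined.
sin²(x) means (sin x)², squaring the output; sin(x²) squares the input. These are different functions.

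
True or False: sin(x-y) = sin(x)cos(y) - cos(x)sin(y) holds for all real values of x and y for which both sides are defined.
True.

Claim: sin(x-y) = sin(x)cos(y) - cos(x)sin(y).
Reasoning: Replace y by -y in sin(x+y) = sin(x)cos(y) + cos(x)sin(y) and use cos(-y) = cos(y), sin(-y) = -sin(y): sin(x-y) = sin(x)cos(y) - cos(x)sin(y).
So the two sides agree for all real values of x and y for which both sides are defined.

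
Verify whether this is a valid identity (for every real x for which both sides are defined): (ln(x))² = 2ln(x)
Claim: (ln(x))² = 2ln(x).
Test a specific point where both sides are defined: x = 4.
LHS = (ln(x))² ≈ 1.9218
RHS = 2ln(x) ≈ 2.7726
Since 1.9218 ≠ 2.7726, the equation fails at this point, so it cannot hold for every real x for which both sides are defined.
2ln(x) equals ln(x²), which is not the same as (ln x)².

Conclusion: No, this is NOT an identity.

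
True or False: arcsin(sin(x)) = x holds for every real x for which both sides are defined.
False.

Claim: arcsin(sin(x)) = x.
Test a specific point where both sides are defined: x = 3π/4.
LHS = arcsin(sin(x)) ≈ 0.7854
RHS = x ≈ 2.3562
Since 0.7854 ≠ 2.3562, the equation fails at this point, so it cannot hold for every real x for which both sides are defined.
arcsin only returns values in [-π/2, π/2], so arcsin(sin(x)) = x holds only for x in that interval, not for all real x.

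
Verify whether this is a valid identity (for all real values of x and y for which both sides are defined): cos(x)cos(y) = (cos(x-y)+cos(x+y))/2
Yes, this is an identity.

Claim: cos(x)cos(y) = (cos(x-y)+cos(x+y))/2.
Reasoning: cos(x-y) = cos(x)cos(y) + sin(x)sin(y) and cos(x+y) = cos(x)cos(y) - sin(x)sin(y). Adding, cos(x-y) + cos(x+y) = 2cos(x)cos(y); divide by 2.
So the two sides agree for all real values of x and y for which both sides are defined.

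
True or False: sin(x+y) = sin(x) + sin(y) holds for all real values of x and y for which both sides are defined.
Claim: sin(x+y) = sin(x) + sin(y).
Test a specific point where both sides are defined: x = π, y = π/3.
LHS = sin(x+y) ≈ -0.8660
RHS = sin(x) + sin(y) ≈ 0.8660
Since -0.8660 ≠ 0.8660, the equation fails at this point, so it cannot hold for all real values of x and y for which both sides are defined.
The correct expansion is sin(x+y) = sin(x)cos(y) + cos(x)sin(y); sine is not additive.

Conclusion: False.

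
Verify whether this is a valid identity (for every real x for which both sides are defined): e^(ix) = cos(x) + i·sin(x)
Yes, this is an identity.

Claim: e^(ix) = cos(x) + i·sin(x).
Reasoning: Euler's formula. Expand e^(ix) = Σ (ix)^k / k!. Since i² = -1, the even-k terms are Σ (-1)^m x^(2m)/(2m)! = cos(x) and the odd-k terms are i · Σ (-1)^m x^(2m+1)/(2m+1)! = i·sin(x).
So the two sides agree for every real x for which both sides are defined.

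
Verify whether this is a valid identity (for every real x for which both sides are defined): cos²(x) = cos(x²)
No, this is NOT an identity.

Claim: cos²(x) = cos(x²).
Test a specific point where both sides are defined: x = π/2.
LHS = cos²(x) ≈ 0.0000
RHS = cos(x²) ≈ -0.7812
Since 0.0000 ≠ -0.7812, the equation fails at this point, so it cannot hold for every real x for which both sides are defined.
cos²(x) means (cos x)², squaring the output; cos(x²) squares the input. These are different functions.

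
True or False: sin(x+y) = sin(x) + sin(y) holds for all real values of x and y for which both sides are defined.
False.

Claim: sin(x+y) = sin(x) + sin(y).
Test a specific point where both sides are defined: x = π/2, y = 3π/4.
LHS = sin(x+y) ≈ -0.7071
RHS = sin(x) + sin(y) ≈ 1.7071
Since -0.7071 ≠ 1.7071, the equation fails at this point, so it cannot hold for all real values of x and y for which both sides are defined.
The correct expansion is sin(x+y) = sin(x)cos(y) + cos(x)sin(y); sine is not additive.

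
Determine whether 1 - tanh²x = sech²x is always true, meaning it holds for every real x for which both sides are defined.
Claim: 1 - tanh²x = sech²x.
Reasoning: Divide cosh²x - sinh²x = 1 through by cosh²x (never zero): 1 - tanh²x = 1/cosh²x = sech²x.
So the two sides agree for every real x for which both sides are defined.

Conclusion: Yes, this is an identity.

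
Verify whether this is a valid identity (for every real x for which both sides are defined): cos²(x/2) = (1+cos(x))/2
Yes, this is an identity.

Claim: cos²(x/2) = (1+cos(x))/2.
Reasoning: Use cos(2θ) = 2cos²θ - 1 with θ = x/2: cos(x) = 2cos²(x/2) - 1. Solving for cos²(x/2) gives (1 + cos(x))/2.
So the two sides agree for every real x for which both sides are defined.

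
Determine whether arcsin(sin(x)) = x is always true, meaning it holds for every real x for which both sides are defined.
No, this is NOT an identity.

Claim: arcsin(sin(x)) = x.
Test a specific point where both sides are defined: x = π.
LHS = arcsin(sin(x)) ≈ 0.0000
RHS = x ≈ 3.1416
Since 0.0000 ≠ 3.1416, the equation fails at this point, so it cannot hold for every real x for which both sides are defined.
arcsin only returns values in [-π/2, π/2], so arcsin(sin(x)) = x holds only for x in that interval, not for all real x.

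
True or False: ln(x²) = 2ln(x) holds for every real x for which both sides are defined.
True.

Claim: ln(x²) = 2ln(x).
Reasoning: The right side requires x > 0. For x > 0, x² = (e^(ln x))² = e^(2ln x), so ln(x²) = 2ln(x). (For x < 0 the right side is undefined, so those values are outside the claim.)
So the two sides agree for every real x for which both sides are defined.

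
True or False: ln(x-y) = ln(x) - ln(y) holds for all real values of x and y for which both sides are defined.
False.

Claim: ln(x-y) = ln(x) - ln(y).
Test a specific point where both sides are defined: x = 3, y = 1/2.
LHS = ln(x-y) ≈ 0.9163
RHS = ln(x) - ln(y) ≈ 1.7918
Since 0.9163 ≠ 1.7918, the equation fails at this point, so it cannot hold for all real values of x and y for which both sides are defined.
ln(x) - ln(y) = ln(x/y), not ln(x-y).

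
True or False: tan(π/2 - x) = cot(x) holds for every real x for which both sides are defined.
Claim: tan(π/2 - x) = cot(x).
Reasoning: tan(π/2 - x) = sin(π/2 - x)/cos(π/2 - x) = cos(x)/sin(x) = cot(x), using the cofunction identities sin(π/2 - x) = cos(x) and cos(π/2 - x) = sin(x).
So the two sides agree for every real x for which both sides are defined.

Conclusion: True.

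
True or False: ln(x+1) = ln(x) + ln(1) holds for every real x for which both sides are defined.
False.

Claim: ln(x+1) = ln(x) + ln(1).
Test a specific point where both sides are defined: x = 4.
LHS = ln(x+1) ≈ 1.6094
RHS = ln(x) + ln(1) ≈ 1.3863
Since 1.6094 ≠ 1.3863, the equation fails at this point, so it cannot hold for every real x for which both sides are defined.
ln(1) = 0, so the right side is just ln(x), which differs from ln(x+1).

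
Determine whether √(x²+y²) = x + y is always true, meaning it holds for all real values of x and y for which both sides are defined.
Claim: √(x²+y²) = x + y.
Test a specific point where both sides are defined: x = 1/2, y = 2.
LHS = √(x²+y²) ≈ 2.0616
RHS = x + y ≈ 2.5000
Since 2.0616 ≠ 2.5000, the equation fails at this point, so it cannot hold for all real values of x and y for which both sides are defined.
(x+y)² = x² + 2xy + y², not x² + y², so the square root does not split this way.

Conclusion: No, this is NOT an identity.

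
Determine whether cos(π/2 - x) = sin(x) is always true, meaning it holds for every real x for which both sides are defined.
Claim: cos(π/2 - x) = sin(x).
Reasoning: Use cos(u - v) = cos(u)cos(v) + sin(u)sin(v) with u = π/2, v = x: cos(π/2)cos(x) + sin(π/2)sin(x) = 0·cos(x) + 1·sin(x) = sin(x).
So the two sides agree for every real x for which both sides are defined.

Conclusion: Yes, this is an identity.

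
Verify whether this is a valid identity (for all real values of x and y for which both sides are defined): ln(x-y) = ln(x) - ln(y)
No, this is NOT an identity.

Claim: ln(x-y) = ln(x) - ln(y).
Test a specific point where both sides are defined: x = 3/2, y = 1.
LHS = ln(x-y) ≈ -0.6931
RHS = ln(x) - ln(y) ≈ 0.4055
Since -0.6931 ≠ 0.4055, the equation fails at this point, so it cannot hold for all real values of x and y for which both sides are defined.
ln(x) - ln(y) = ln(x/y), not ln(x-y).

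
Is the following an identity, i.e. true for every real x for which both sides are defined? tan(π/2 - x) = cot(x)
Yes, this is an identity.

Claim: tan(π/2 - x) = cot(x).
Reasoning: tan(π/2 - x) = sin(π/2 - x)/cos(π/2 - x) = cos(x)/sin(x) = cot(x), using the cofunction identities sin(π/2 - x) = cos(x) and cos(π/2 - x) = sin(x).
So the two sides agree for every real x for which both sides are defined.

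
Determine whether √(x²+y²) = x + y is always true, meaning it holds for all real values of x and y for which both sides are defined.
Claim: √(x²+y²) = x + y.
Test a specific point where both sides are defined: x = 4, y = 4.
LHS = √(x²+y²) ≈ 5.6569
RHS = x + y ≈ 8.0000
Since 5.6569 ≠ 8.0000, the equation fails at this point, so it cannot hold for all real values of x and y for which both sides are defined.
(x+y)² = x² + 2xy + y², not x² + y², so the square root does not split this way.

Conclusion: No, this is NOT an identity.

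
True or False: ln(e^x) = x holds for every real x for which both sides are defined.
Claim: ln(e^x) = x.
Reasoning: ln is the inverse of the exponential: ln(e^x) asks for the exponent p with e^p = e^x, and since e^p is one-to-one that exponent is p = x.
So the two sides agree for every real x for which both sides are defined.

Conclusion: True.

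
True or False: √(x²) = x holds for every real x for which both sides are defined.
Claim: √(x²) = x.
Test a specific point where both sides are defined: x = -3.
LHS = √(x²) ≈ 3.0000
RHS = x ≈ -3.0000
Since 3.0000 ≠ -3.0000, the equation fails at this point, so it cannot hold for every real x for which both sides are defined.
√(x²) = |x|, which differs from x whenever x < 0 (both sides are defined for every real x).

Conclusion: False.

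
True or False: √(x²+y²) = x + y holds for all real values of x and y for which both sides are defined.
Claim: √(x²+y²) = x + y.
Test a specific point where both sides are defined: x = 1/2, y = 1.
LHS = √(x²+y²) ≈ 1.1180
RHS = x + y ≈ 1.5000
Since 1.1180 ≠ 1.5000, the equation fails at this point, so it cannot hold for all real values of x and y for which both sides are defined.
(x+y)² = x² + 2xy + y², not x² + y², so the square root does not split this way.

Conclusion: False.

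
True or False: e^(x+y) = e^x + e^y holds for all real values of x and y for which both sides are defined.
False.

Claim: e^(x+y) = e^x + e^y.
Test a specific point where both sides are defined: x = 3/2, y = -2.
LHS = e^(x+y) ≈ 0.6065
RHS = e^x + e^y ≈ 4.6170
Since 0.6065 ≠ 4.6170, the equation fails at this point, so it cannot hold for all real values of x and y for which both sides are defined.
The correct rule is e^(x+y) = e^x · e^y (a product, not a sum).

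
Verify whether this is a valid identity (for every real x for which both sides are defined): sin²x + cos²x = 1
Yes, this is an identity.

Claim: sin²x + cos²x = 1.
Reasoning: The point (cos x, sin x) lies on the unit circle X² + Y² = 1, so cos²x + sin²x = 1 for every real x.
So the two sides agree for every real x for which both sides are defined.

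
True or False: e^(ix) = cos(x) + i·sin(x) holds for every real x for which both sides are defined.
True.

Claim: e^(ix) = cos(x) + i·sin(x).
Reasoning: Euler's formula. Expand e^(ix) = Σ (ix)^k / k!. Since i² = -1, the even-k terms are Σ (-1)^m x^(2m)/(2m)! = cos(x) and the odd-k terms are i · Σ (-1)^m x^(2m+1)/(2m+1)! = i·sin(x).
So the two sides agree for every real x for which both sides are defined.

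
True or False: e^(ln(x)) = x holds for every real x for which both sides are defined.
Claim: e^(ln(x)) = x.
Reasoning: For x > 0, ln(x) is by definition the exponent p such that e^p = x. Raising e to that exponent therefore returns x: e^(ln x) = x.
So the two sides agree for every real x for which both sides are defined.

Conclusion: True.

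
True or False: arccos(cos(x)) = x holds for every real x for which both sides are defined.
False.

Claim: arccos(cos(x)) = x.
Test a specific point where both sides are defined: x = -π/2.
LHS = arccos(cos(x)) ≈ 1.5708
RHS = x ≈ -1.5708
Since 1.5708 ≠ -1.5708, the equation fails at this point, so it cannot hold for every real x for which both sides are defined.
arccos only returns values in [0, π], so arccos(cos(x)) = x holds only for x in that interval, not for all real x.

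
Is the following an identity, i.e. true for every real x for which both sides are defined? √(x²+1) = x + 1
No, this is NOT an identity.

Claim: √(x²+1) = x + 1.
Test a specific point where both sides are defined: x = 1.
LHS = √(x²+1) ≈ 1.4142
RHS = x + 1 ≈ 2.0000
Since 1.4142 ≠ 2.0000, the equation fails at this point, so it cannot hold for every real x for which both sides are defined.
(x+1)² = x² + 2x + 1 ≠ x² + 1 unless x = 0.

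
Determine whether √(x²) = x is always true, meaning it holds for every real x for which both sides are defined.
No, this is NOT an identity.

Claim: √(x²) = x.
Test a specific point where both sides are defined: x = -3.
LHS = √(x²) ≈ 3.0000
RHS = x ≈ -3.0000
Since 3.0000 ≠ -3.0000, the equation fails at this point, so it cannot hold for every real x for which both sides are defined.
√(x²) = |x|, which differs from x whenever x < 0 (both sides are defined for every real x).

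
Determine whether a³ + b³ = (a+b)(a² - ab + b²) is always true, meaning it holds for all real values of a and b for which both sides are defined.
Claim: a³ + b³ = (a+b)(a² - ab + b²).
Reasoning: Expand the right side: (a+b)(a² - ab + b²) = a³ - a²b + ab² + a²b - ab² + b³ = a³ + b³ (the middle terms cancel in pairs).
So the two sides agree for all real values of a and b for which both sides are defined.

Conclusion: Yes, this is an identity.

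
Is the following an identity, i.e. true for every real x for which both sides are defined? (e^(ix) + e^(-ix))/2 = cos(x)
Claim: (e^(ix) + e^(-ix))/2 = cos(x).
Reasoning: By Euler's formula e^(ix) = cos(x) + i·sin(x) and e^(-ix) = cos(x) - i·sin(x). Adding cancels the sine terms: e^(ix) + e^(-ix) = 2cos(x); divide by 2.
So the two sides agree for every real x for which both sides are defined.

Conclusion: Yes, this is an identity.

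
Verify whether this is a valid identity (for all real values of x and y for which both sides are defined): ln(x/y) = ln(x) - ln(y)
Claim: ln(x/y) = ln(x) - ln(y).
Reasoning: Both sides are simultaneously defined only when x, y > 0. Write x = e^p, y = e^q. Then x/y = e^(p-q), so ln(x/y) = p - q = ln(x) - ln(y).
So the two sides agree for all real values of x and y for which both sides are defined.

Conclusion: Yes, this is an identity.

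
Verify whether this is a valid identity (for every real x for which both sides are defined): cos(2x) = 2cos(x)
No, this is NOT an identity.

Claim: cos(2x) = 2cos(x).
Test a specific point where both sides are defined: x = π/3.
LHS = cos(2x) ≈ -0.5000
RHS = 2cos(x) ≈ 1.0000
Since -0.5000 ≠ 1.0000, the equation fails at this point, so it cannot hold for every real x for which both sides are defined.
The correct double-angle formula is cos(2x) = cos²x - sin²x.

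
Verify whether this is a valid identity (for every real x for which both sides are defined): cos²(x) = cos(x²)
Claim: cos²(x) = cos(x²).
Test a specific point where both sides are defined: x = -π/2.
LHS = cos²(x) ≈ 0.0000
RHS = cos(x²) ≈ -0.7812
Since 0.0000 ≠ -0.7812, the equation fails at this point, so it cannot hold for every real x for which both sides are defined.
cos²(x) means (cos x)², squaring the output; cos(x²) squares the input. These are different functions.

Conclusion: No, this is NOT an identity.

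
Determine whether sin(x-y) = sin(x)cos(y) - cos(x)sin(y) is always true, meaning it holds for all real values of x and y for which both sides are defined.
Claim: sin(x-y) = sin(x)cos(y) - cos(x)sin(y).
Reasoning: Replace y by -y in sin(x+y) = sin(x)cos(y) + cos(x)sin(y) and use cos(-y) = cos(y), sin(-y) = -sin(y): sin(x-y) = sin(x)cos(y) - cos(x)sin(y).
So the two sides agree for all real values of x and y for which both sides are defined.

Conclusion: Yes, this is an identity.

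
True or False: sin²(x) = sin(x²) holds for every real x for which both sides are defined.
False.

Claim: sin²(x) = sin(x²).
Test a specific point where both sides are defined: x = -π/3.
LHS = sin²(x) ≈ 0.7500
RHS = sin(x²) ≈ 0.8897
Since 0.7500 ≠ 0.8897, the equation fails at this point, so it cannot hold for every real x for which both sides are defined.
sin²(x) means (sin x)², squaring the output; sin(x²) squares the input. These are different functions.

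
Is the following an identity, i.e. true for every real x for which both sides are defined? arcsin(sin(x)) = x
Claim: arcsin(sin(x)) = x.
Test a specific point where both sides are defined: x = 3π/4.
LHS = arcsin(sin(x)) ≈ 0.7854
RHS = x ≈ 2.3562
Since 0.7854 ≠ 2.3562, the equation fails at this point, so it cannot hold for every real x for which both sides are defined.
arcsin only returns values in [-π/2, π/2], so arcsin(sin(x)) = x holds only for x in that interval, not for all real x.

Conclusion: No, this is NOT an identity.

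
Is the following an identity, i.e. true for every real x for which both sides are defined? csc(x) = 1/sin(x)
Yes, this is an identity.

Claim: csc(x) = 1/sin(x).
Reasoning: csc(x) is by definition the reciprocal of sin(x), wherever sin(x) ≠ 0.
So the two sides agree for every real x for which both sides are defined.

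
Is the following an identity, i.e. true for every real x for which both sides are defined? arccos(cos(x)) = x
Claim: arccos(cos(x)) = x.
Test a specific point where both sides are defined: x = -π/3.
LHS = arccos(cos(x)) ≈ 1.0472
RHS = x ≈ -1.0472
Since 1.0472 ≠ -1.0472, the equation fails at this point, so it cannot hold for every real x for which both sides are defined.
arccos only returns values in [0, π], so arccos(cos(x)) = x holds only for x in that interval, not for all real x.

Conclusion: No, this is NOT an identity.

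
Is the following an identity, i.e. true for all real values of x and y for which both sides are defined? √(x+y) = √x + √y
No, this is NOT an identity.

Claim: √(x+y) = √x + √y.
Test a specific point where both sides are defined: x = 3, y = 2.
LHS = √(x+y) ≈ 2.2361
RHS = √x + √y ≈ 3.1463
Since 2.2361 ≠ 3.1463, the equation fails at this point, so it cannot hold for all real values of x and y for which both sides are defined.
Squaring the right side gives x + 2√(xy) + y, not x + y.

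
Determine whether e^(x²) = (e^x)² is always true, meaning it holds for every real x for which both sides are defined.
No, this is NOT an identity.

Claim: e^(x²) = (e^x)².
Test a specific point where both sides are defined: x = -2.
LHS = e^(x²) ≈ 54.5982
RHS = (e^x)² ≈ 0.0183
Since 54.5982 ≠ 0.0183, the equation fails at this point, so it cannot hold for every real x for which both sides are defined.
(e^x)² = e^(2x), and 2x ≠ x² in general.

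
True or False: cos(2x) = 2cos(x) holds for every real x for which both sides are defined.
Claim: cos(2x) = 2cos(x).
Test a specific point where both sides are defined: x = π/4.
LHS = cos(2x) ≈ 0.0000
RHS = 2cos(x) ≈ 1.4142
Since 0.0000 ≠ 1.4142, the equation fails at this point, so it cannot hold for every real x for which both sides are defined.
The correct double-angle formula is cos(2x) = cos²x - sin²x.

Conclusion: False.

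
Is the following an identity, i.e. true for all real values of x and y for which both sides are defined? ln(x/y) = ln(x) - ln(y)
Yes, this is an identity.

Claim: ln(x/y) = ln(x) - ln(y).
Reasoning: Both sides are simultaneously defined only when x, y > 0. Write x = e^p, y = e^q. Then x/y = e^(p-q), so ln(x/y) = p - q = ln(x) - ln(y).
So the two sides agree for all real values of x and y for which both sides are defined.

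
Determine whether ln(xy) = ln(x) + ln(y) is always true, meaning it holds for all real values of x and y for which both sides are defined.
Claim: ln(xy) = ln(x) + ln(y).
Reasoning: Both sides are simultaneously defined only when x, y > 0. Write x = e^p, y = e^q (p = ln x, q = ln y). Then xy = e^p · e^q = e^(p+q), so ln(xy) = p + q = ln(x) + ln(y).
So the two sides agree for all real values of x and y for which both sides are defined.

Conclusion: Yes, this is an identity.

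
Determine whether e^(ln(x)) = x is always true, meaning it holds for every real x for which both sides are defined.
Yes, this is an identity.

Claim: e^(ln(x)) = x.
Reasoning: For x > 0, ln(x) is by definition the exponent p such that e^p = x. Raising e to that exponent therefore returns x: e^(ln x) = x.
So the two sides agree for every real x for which both sides are defined.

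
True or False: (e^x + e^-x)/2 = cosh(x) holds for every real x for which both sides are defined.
Claim: (e^x + e^-x)/2 = cosh(x).
Reasoning: This is exactly the definition of the hyperbolic cosine: cosh(x) := (e^x + e^-x)/2.
So the two sides agree for every real x for which both sides are defined.

Conclusion: True.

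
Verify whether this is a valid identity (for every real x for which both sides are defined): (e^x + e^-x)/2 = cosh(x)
Claim: (e^x + e^-x)/2 = cosh(x).
Reasoning: This is exactly the definition of the hyperbolic cosine: cosh(x) := (e^x + e^-x)/2.
So the two sides agree for every real x for which both sides are defined.

Conclusion: Yes, this is an identity.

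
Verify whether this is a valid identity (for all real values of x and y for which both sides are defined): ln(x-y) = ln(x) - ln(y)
No, this is NOT an identity.

Claim: ln(x-y) = ln(x) - ln(y).
Test a specific point where both sides are defined: x = 2, y = 1/2.
LHS = ln(x-y) ≈ 0.4055
RHS = ln(x) - ln(y) ≈ 1.3863
Since 0.4055 ≠ 1.3863, the equation fails at this point, so it cannot hold for all real values of x and y for which both sides are defined.
ln(x) - ln(y) = ln(x/y), not ln(x-y).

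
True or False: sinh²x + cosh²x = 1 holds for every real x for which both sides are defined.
Claim: sinh²x + cosh²x = 1.
Test a specific point where both sides are defined: x = -3.
LHS = sinh²x + cosh²x ≈ 201.7156
RHS = 1 ≈ 1.0000
Since 201.7156 ≠ 1.0000, the equation fails at this point, so it cannot hold for every real x for which both sides are defined.
The correct hyperbolic identity is cosh²x - sinh²x = 1 (a difference); the sum sinh²x + cosh²x equals cosh(2x).

Conclusion: False.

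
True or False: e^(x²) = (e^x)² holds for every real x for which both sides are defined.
False.

Claim: e^(x²) = (e^x)².
Test a specific point where both sides are defined: x = -3.
LHS = e^(x²) ≈ 8103.0839
RHS = (e^x)² ≈ 0.0025
Since 8103.0839 ≠ 0.0025, the equation fails at this point, so it cannot hold for every real x for which both sides are defined.
(e^x)² = e^(2x), and 2x ≠ x² in general.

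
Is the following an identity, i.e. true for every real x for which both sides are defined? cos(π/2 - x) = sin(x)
Claim: cos(π/2 - x) = sin(x).
Reasoning: Use cos(u - v) = cos(u)cos(v) + sin(u)sin(v) with u = π/2, v = x: cos(π/2)cos(x) + sin(π/2)sin(x) = 0·cos(x) + 1·sin(x) = sin(x).
So the two sides agree for every real x for which both sides are defined.

Conclusion: Yes, this is an identity.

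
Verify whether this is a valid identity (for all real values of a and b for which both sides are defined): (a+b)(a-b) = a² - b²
Claim: (a+b)(a-b) = a² - b².
Reasoning: Expand: (a+b)(a-b) = a² - ab + ba - b² = a² - b² (the cross terms cancel).
So the two sides agree for all real values of a and b for which both sides are defined.

Conclusion: Yes, this is an identity.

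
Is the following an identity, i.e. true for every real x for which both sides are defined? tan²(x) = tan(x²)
Claim: tan²(x) = tan(x²).
Test a specific point where both sides are defined: x = -π/4.
LHS = tan²(x) ≈ 1.0000
RHS = tan(x²) ≈ 0.7092
Since 1.0000 ≠ 0.7092, the equation fails at this point, so it cannot hold for every real x for which both sides are defined.
tan²(x) means (tan x)², squaring the output; tan(x²) squares the input. These are different functions.

Conclusion: No, this is NOT an identity.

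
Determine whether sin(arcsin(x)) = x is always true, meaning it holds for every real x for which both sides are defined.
Yes, this is an identity.

Claim: sin(arcsin(x)) = x.
Reasoning: For -1 ≤ x ≤ 1 (where arcsin is defined), arcsin(x) is by definition an angle whose sine equals x. Taking the sine of that angle returns x. (Note the other order, arcsin(sin x) = x, is NOT an identity.)
So the two sides agree for every real x for which both sides are defined.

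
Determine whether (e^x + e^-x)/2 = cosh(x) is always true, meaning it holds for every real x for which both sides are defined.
Claim: (e^x + e^-x)/2 = cosh(x).
Reasoning: This is exactly the definition of the hyperbolic cosine: cosh(x) := (e^x + e^-x)/2.
So the two sides agree for every real x for which both sides are defined.

Conclusion: Yes, this is an identity.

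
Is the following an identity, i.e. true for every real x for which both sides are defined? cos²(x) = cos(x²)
No, this is NOT an identity.

Claim: cos²(x) = cos(x²).
Test a specific point where both sides are defined: x = -π/3.
LHS = cos²(x) ≈ 0.2500
RHS = cos(x²) ≈ 0.4566
Since 0.2500 ≠ 0.4566, the equation fails at this point, so it cannot hold for every real x for which both sides are defined.
cos²(x) means (cos x)², squaring the output; cos(x²) squares the input. These are different functions.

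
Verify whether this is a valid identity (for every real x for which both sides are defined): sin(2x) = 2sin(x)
Claim: sin(2x) = 2sin(x).
Test a specific point where both sides are defined: x = -π/4.
LHS = sin(2x) ≈ -1.0000
RHS = 2sin(x) ≈ -1.4142
Since -1.0000 ≠ -1.4142, the equation fails at this point, so it cannot hold for every real x for which both sides are defined.
The correct double-angle formula is sin(2x) = 2sin(x)cos(x).

Conclusion: No, this is NOT an identity.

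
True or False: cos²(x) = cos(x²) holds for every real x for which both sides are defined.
False.

Claim: cos²(x) = cos(x²).
Test a specific point where both sides are defined: x = -π/4.
LHS = cos²(x) ≈ 0.5000
RHS = cos(x²) ≈ 0.8157
Since 0.5000 ≠ 0.8157, the equation fails at this point, so it cannot hold for every real x for which both sides are defined.
cos²(x) means (cos x)², squaring the output; cos(x²) squares the input. These are different functions.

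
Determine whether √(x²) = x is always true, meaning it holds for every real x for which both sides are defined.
Claim: √(x²) = x.
Test a specific point where both sides are defined: x = -3.
LHS = √(x²) ≈ 3.0000
RHS = x ≈ -3.0000
Since 3.0000 ≠ -3.0000, the equation fails at this point, so it cannot hold for every real x for which both sides are defined.
√(x²) = |x|, which differs from x whenever x < 0 (both sides are defined for every real x).

Conclusion: No, this is NOT an identity.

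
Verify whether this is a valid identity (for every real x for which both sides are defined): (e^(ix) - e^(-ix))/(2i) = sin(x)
Claim: (e^(ix) - e^(-ix))/(2i) = sin(x).
Reasoning: By Euler's formula e^(ix) = cos(x) + i·sin(x) and e^(-ix) = cos(x) - i·sin(x). Subtracting cancels the cosine terms: e^(ix) - e^(-ix) = 2i·sin(x); divide by 2i.
So the two sides agree for every real x for which both sides are defined.

Conclusion: Yes, this is an identity.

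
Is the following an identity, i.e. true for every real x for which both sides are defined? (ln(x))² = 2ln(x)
No, this is NOT an identity.

Claim: (ln(x))² = 2ln(x).
Test a specific point where both sides are defined: x = 3/2.
LHS = (ln(x))² ≈ 0.1644
RHS = 2ln(x) ≈ 0.8109
Since 0.1644 ≠ 0.8109, the equation fails at this point, so it cannot hold for every real x for which both sides are defined.
2ln(x) equals ln(x²), which is not the same as (ln x)².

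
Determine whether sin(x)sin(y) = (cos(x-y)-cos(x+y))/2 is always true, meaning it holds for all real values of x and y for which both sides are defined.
Claim: sin(x)sin(y) = (cos(x-y)-cos(x+y))/2.
Reasoning: cos(x-y) = cos(x)cos(y) + sin(x)sin(y) and cos(x+y) = cos(x)cos(y) - sin(x)sin(y). Subtracting, cos(x-y) - cos(x+y) = 2sin(x)sin(y); divide by 2.
So the two sides agree for all real values of x and y for which both sides are defined.

Conclusion: Yes, this is an identity.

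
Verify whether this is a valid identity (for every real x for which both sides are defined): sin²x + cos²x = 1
Claim: sin²x + cos²x = 1.
Reasoning: The point (cos x, sin x) lies on the unit circle X² + Y² = 1, so cos²x + sin²x = 1 for every real x.
So the two sides agree for every real x for which both sides are defined.

Conclusion: Yes, this is an identity.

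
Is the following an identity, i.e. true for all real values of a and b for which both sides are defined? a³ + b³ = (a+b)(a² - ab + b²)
Yes, this is an identity.

Claim: a³ + b³ = (a+b)(a² - ab + b²).
Reasoning: Expand the right side: (a+b)(a² - ab + b²) = a³ - a²b + ab² + a²b - ab² + b³ = a³ + b³ (the middle terms cancel in pairs).
So the two sides agree for all real values of a and b for which both sides are defined.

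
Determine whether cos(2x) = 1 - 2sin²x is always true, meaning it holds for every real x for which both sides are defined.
Yes, this is an identity.

Claim: cos(2x) = 1 - 2sin²x.
Reasoning: cos(2x) = cos²x - sin²x. Replace cos²x by 1 - sin²x: (1 - sin²x) - sin²x = 1 - 2sin²x.
So the two sides agree for every real x for which both sides are defined.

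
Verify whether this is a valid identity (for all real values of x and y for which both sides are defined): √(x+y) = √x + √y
Claim: √(x+y) = √x + √y.
Test a specific point where both sides are defined: x = 3/2, y = 3.
LHS = √(x+y) ≈ 2.1213
RHS = √x + √y ≈ 2.9568
Since 2.1213 ≠ 2.9568, the equation fails at this point, so it cannot hold for all real values of x and y for which both sides are defined.
Squaring the right side gives x + 2√(xy) + y, not x + y.

Conclusion: No, this is NOT an identity.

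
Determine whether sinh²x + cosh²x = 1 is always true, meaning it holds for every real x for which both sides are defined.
No, this is NOT an identity.

Claim: sinh²x + cosh²x = 1.
Test a specific point where both sides are defined: x = 2.
LHS = sinh²x + cosh²x ≈ 27.3082
RHS = 1 ≈ 1.0000
Since 27.3082 ≠ 1.0000, the equation fails at this point, so it cannot hold for every real x for which both sides are defined.
The correct hyperbolic identity is cosh²x - sinh²x = 1 (a difference); the sum sinh²x + cosh²x equals cosh(2x).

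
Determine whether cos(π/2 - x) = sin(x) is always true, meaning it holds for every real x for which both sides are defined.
Claim: cos(π/2 - x) = sin(x).
Reasoning: Use cos(u - v) = cos(u)cos(v) + sin(u)sin(v) with u = π/2, v = x: cos(π/2)cos(x) + sin(π/2)sin(x) = 0·cos(x) + 1·sin(x) = sin(x).
So the two sides agree for every real x for which both sides are defined.

Conclusion: Yes, this is an identity.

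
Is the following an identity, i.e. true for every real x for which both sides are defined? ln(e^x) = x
Claim: ln(e^x) = x.
Reasoning: ln is the inverse of the exponential: ln(e^x) asks for the exponent p with e^p = e^x, and since e^p is one-to-one that exponent is p = x.
So the two sides agree for every real x for which both sides are defined.

Conclusion: Yes, this is an identity.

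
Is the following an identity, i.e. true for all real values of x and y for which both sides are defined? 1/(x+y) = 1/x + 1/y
Claim: 1/(x+y) = 1/x + 1/y.
Test a specific point where both sides are defined: x = 1/2, y = 4.
LHS = 1/(x+y) ≈ 0.2222
RHS = 1/x + 1/y ≈ 2.2500
Since 0.2222 ≠ 2.2500, the equation fails at this point, so it cannot hold for all real values of x and y for which both sides are defined.
1/x + 1/y = (x+y)/(xy), which is not 1/(x+y).

Conclusion: No, this is NOT an identity.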